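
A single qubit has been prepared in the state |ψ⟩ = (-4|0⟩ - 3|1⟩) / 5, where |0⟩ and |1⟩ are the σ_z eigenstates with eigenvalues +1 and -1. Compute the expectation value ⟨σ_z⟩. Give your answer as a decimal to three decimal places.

⟨σ_z⟩ = |a|² - |b|² divided by |a|²+|b|², with a, b the |0⟩, |1⟩ amplitudes.
= (16 - 9)/25 = 7/25.

0.280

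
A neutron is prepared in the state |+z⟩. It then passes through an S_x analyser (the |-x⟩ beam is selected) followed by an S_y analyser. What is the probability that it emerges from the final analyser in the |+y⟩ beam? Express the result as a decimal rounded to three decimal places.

First analyser (S_x): from |+z⟩, P(|-x⟩) = 1/2.
After stage 1 the state is |-x⟩; P(|+y⟩) = |⟨+y|-x⟩|² = 1/2.
Joint probability = 1/2 × 1/2 = 0.250.

0.250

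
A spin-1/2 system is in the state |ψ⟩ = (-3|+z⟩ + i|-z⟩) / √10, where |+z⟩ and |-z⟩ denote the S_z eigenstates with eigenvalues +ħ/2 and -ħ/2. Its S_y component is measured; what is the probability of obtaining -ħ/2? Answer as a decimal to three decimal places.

|-y⟩ = (|+z⟩ - i|-z⟩)/√2, so ⟨-y|ψ⟩ = (-4) / (√2·√10).
P = |-4|² / 20 = 16/20.

0.800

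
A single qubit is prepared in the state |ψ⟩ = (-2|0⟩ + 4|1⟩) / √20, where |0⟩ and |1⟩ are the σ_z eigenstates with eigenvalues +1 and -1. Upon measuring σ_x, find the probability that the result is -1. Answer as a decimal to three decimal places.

|-x⟩ = (|0⟩ - |1⟩)/√2, so ⟨-x|ψ⟩ = (-6) / (√2·√20).
P = |-6|² / 40 = 36/40.

0.900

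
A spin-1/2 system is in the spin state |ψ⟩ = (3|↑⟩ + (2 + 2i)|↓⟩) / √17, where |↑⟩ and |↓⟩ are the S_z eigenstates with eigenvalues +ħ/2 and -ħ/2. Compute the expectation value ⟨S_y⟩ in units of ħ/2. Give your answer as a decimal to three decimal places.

⟨σ_y⟩ = 2 Im(a* b)/(|a|²+|b|²) with a = 3, b = (2 + 2i).
a* b = (6 + 6i), so ⟨σ_y⟩ = 12/17.
⟨S_y⟩ = (ħ/2)·⟨σ_y⟩.

0.706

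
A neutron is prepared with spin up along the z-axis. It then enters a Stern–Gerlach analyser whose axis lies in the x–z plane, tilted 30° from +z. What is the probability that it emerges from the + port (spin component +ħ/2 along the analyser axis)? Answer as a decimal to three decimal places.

For spin-½, the probability of finding spin-up along an axis at angle θ to the initial spin direction is cos²(θ/2); spin-down is sin²(θ/2).
θ = 30°, so P = cos²(15°) ≈ 0.933.

0.933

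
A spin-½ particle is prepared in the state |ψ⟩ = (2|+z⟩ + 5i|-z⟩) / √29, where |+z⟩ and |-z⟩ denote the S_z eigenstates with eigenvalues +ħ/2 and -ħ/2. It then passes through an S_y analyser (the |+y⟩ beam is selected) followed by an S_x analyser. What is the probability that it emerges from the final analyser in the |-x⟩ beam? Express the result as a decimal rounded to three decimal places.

0.422

First analyser (S_y): P(|+y⟩) = |⟨+y|ψ⟩|² = 49/58.
After stage 1 the state is |+y⟩; P(|-x⟩) = |⟨-x|+y⟩|² = 1/2.
Joint probability = 49/58 × 1/2 = 0.422.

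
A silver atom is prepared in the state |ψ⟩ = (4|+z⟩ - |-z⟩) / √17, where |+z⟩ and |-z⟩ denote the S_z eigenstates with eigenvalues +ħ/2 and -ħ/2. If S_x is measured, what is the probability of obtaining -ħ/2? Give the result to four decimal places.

0.7353

|-x⟩ = (|+z⟩ - |-z⟩)/√2, so ⟨-x|ψ⟩ = (5) / (√2·√17).
P = |5|² / 34 = 25/34.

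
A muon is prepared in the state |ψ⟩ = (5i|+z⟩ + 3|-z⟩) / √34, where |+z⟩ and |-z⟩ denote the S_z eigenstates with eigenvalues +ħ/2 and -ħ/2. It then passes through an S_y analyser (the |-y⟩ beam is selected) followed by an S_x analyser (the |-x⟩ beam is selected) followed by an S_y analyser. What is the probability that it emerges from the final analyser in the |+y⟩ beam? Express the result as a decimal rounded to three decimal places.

0.235

First analyser (S_y): P(|-y⟩) = |⟨-y|ψ⟩|² = 64/68.
After stage 1 the state is |-y⟩; P(|-x⟩) = |⟨-x|-y⟩|² = 1/2.
After stage 2 the state is |-x⟩; P(|+y⟩) = |⟨+y|-x⟩|² = 1/2.
Joint probability = 64/68 × 1/2 × 1/2 = 0.235.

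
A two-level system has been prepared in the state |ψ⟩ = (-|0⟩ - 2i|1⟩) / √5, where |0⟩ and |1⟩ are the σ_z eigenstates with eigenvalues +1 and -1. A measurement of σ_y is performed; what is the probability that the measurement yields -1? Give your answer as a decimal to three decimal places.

0.100

|-y⟩ = (|0⟩ - i|1⟩)/√2, so ⟨-y|ψ⟩ = (1) / (√2·√5).
P = |1|² / 10 = 1/10.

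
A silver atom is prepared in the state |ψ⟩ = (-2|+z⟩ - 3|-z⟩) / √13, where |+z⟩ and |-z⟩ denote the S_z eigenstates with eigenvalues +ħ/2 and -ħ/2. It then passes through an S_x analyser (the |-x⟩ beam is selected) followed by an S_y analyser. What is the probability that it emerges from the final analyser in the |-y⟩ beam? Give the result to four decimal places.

0.0192

First analyser (S_x): P(|-x⟩) = |⟨-x|ψ⟩|² = 1/26.
After stage 1 the state is |-x⟩; P(|-y⟩) = |⟨-y|-x⟩|² = 1/2.
Joint probability = 1/26 × 1/2 = 0.0192.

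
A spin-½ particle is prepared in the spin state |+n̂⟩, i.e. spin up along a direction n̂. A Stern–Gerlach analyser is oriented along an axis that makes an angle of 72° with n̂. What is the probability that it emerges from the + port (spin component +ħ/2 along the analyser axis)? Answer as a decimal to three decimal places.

0.655

For spin-½, the probability of finding spin-up along an axis at angle θ to the initial spin direction is cos²(θ/2); spin-down is sin²(θ/2).
θ = 72°, so P = cos²(36°) ≈ 0.655.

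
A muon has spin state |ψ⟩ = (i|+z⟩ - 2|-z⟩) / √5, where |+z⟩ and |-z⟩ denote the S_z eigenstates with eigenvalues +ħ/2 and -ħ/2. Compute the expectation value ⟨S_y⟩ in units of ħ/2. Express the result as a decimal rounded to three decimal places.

⟨σ_y⟩ = 2 Im(a* b)/(|a|²+|b|²) with a = i, b = -2.
a* b = 2i, so ⟨σ_y⟩ = 4/5.
⟨S_y⟩ = (ħ/2)·⟨σ_y⟩.

0.800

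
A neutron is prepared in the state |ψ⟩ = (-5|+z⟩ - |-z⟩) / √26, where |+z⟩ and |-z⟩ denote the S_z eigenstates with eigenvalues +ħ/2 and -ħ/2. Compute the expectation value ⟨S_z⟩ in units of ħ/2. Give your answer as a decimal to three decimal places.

⟨σ_z⟩ = |a|² - |b|² divided by |a|²+|b|², with a, b the |+z⟩, |-z⟩ amplitudes.
= (25 - 1)/26 = 24/26.
⟨S_z⟩ = (ħ/2)·⟨σ_z⟩.

0.923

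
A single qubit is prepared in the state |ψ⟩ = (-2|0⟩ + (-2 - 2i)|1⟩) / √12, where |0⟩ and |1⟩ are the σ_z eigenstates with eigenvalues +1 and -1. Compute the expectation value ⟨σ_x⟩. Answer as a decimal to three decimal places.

⟨σ_x⟩ = 2 Re(a* b)/(|a|²+|b|²) with a = -2, b = (-2 - 2i).
a* b = (4 + 4i), so ⟨σ_x⟩ = 8/12.

0.667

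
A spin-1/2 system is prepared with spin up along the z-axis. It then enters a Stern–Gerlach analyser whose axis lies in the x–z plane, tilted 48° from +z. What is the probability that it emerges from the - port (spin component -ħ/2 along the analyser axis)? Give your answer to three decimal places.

0.165

For spin-½, the probability of finding spin-up along an axis at angle θ to the initial spin direction is cos²(θ/2); spin-down is sin²(θ/2).
θ = 48°, so P = sin²(24°) ≈ 0.165.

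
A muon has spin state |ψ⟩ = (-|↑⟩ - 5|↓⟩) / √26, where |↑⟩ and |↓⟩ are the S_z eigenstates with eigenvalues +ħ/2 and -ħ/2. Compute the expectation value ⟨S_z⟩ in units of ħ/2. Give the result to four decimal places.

⟨σ_z⟩ = |a|² - |b|² divided by |a|²+|b|², with a, b the |↑⟩, |↓⟩ amplitudes.
= (1 - 25)/26 = -24/26.
⟨S_z⟩ = (ħ/2)·⟨σ_z⟩.

-0.9231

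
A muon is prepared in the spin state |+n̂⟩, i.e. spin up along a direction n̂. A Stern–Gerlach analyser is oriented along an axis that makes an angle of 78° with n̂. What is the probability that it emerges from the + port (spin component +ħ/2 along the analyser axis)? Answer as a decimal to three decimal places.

0.604

For spin-½, the probability of finding spin-up along an axis at angle θ to the initial spin direction is cos²(θ/2); spin-down is sin²(θ/2).
θ = 78°, so P = cos²(39°) ≈ 0.604.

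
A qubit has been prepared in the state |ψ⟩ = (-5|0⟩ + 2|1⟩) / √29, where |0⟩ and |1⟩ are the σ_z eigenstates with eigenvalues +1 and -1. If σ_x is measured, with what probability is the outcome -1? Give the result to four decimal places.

0.8448

|-x⟩ = (|0⟩ - |1⟩)/√2, so ⟨-x|ψ⟩ = (-7) / (√2·√29).
P = |-7|² / 58 = 49/58.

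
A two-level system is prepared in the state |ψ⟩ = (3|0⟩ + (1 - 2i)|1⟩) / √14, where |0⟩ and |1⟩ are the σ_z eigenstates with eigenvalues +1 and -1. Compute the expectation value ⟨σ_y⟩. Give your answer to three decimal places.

-0.857

⟨σ_y⟩ = 2 Im(a* b)/(|a|²+|b|²) with a = 3, b = (1 - 2i).
a* b = (3 - 6i), so ⟨σ_y⟩ = -12/14.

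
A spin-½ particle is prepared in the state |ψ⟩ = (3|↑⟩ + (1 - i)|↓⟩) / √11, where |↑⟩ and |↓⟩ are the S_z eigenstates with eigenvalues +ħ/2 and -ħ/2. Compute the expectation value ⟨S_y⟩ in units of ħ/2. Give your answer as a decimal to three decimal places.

-0.545

⟨σ_y⟩ = 2 Im(a* b)/(|a|²+|b|²) with a = 3, b = (1 - i).
a* b = (3 - 3i), so ⟨σ_y⟩ = -6/11.
⟨S_y⟩ = (ħ/2)·⟨σ_y⟩.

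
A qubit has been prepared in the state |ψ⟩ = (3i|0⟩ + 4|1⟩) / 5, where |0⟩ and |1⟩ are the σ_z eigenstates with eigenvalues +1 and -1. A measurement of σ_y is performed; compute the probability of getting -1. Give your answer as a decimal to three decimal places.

0.980

|-y⟩ = (|0⟩ - i|1⟩)/√2, so ⟨-y|ψ⟩ = (7i) / (√2·5).
P = |7i|² / 50 = 49/50.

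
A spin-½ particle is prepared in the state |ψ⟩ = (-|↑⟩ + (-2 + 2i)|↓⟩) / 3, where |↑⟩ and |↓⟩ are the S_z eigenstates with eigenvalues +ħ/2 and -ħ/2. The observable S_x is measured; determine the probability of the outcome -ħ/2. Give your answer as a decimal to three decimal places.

0.278

|-x⟩ = (|↑⟩ - |↓⟩)/√2, so ⟨-x|ψ⟩ = (1 - 2i) / (√2·3).
P = |1 - 2i|² / 18 = 5/18.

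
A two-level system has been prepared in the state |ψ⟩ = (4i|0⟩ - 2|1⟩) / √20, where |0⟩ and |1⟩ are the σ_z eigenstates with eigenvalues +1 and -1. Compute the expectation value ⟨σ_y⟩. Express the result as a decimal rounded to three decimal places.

⟨σ_y⟩ = 2 Im(a* b)/(|a|²+|b|²) with a = 4i, b = -2.
a* b = 8i, so ⟨σ_y⟩ = 16/20.

0.800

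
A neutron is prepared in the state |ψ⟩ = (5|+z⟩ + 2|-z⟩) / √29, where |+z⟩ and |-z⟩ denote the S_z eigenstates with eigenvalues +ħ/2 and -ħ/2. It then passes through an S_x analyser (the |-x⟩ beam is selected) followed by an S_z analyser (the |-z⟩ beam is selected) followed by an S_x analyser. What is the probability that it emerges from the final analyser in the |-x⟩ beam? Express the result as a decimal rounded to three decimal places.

0.039

First analyser (S_x): P(|-x⟩) = |⟨-x|ψ⟩|² = 9/58.
After stage 1 the state is |-x⟩; P(|-z⟩) = |⟨-z|-x⟩|² = 1/2.
After stage 2 the state is |-z⟩; P(|-x⟩) = |⟨-x|-z⟩|² = 1/2.
Joint probability = 9/58 × 1/2 × 1/2 = 0.039.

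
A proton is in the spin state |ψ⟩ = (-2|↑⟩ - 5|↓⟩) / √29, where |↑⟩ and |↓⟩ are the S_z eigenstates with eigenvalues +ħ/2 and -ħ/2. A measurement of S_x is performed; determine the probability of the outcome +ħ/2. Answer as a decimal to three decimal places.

0.845

|+x⟩ = (|↑⟩ + |↓⟩)/√2, so ⟨+x|ψ⟩ = (-7) / (√2·√29).
P = |-7|² / 58 = 49/58.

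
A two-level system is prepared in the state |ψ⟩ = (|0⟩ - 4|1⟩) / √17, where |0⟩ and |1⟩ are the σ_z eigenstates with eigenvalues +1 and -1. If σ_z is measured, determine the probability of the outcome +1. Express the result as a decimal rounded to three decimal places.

0.059

The +1 outcome corresponds to |0⟩. Its amplitude in |ψ⟩ is 1/√17.
P = |1|² / 17 = 1/17.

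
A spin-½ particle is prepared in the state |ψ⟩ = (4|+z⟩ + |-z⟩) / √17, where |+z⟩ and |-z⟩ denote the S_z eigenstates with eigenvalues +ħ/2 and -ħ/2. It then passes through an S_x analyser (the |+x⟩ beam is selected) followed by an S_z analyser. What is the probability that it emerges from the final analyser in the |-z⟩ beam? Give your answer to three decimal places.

First analyser (S_x): P(|+x⟩) = |⟨+x|ψ⟩|² = 25/34.
After stage 1 the state is |+x⟩; P(|-z⟩) = |⟨-z|+x⟩|² = 1/2.
Joint probability = 25/34 × 1/2 = 0.368.

0.368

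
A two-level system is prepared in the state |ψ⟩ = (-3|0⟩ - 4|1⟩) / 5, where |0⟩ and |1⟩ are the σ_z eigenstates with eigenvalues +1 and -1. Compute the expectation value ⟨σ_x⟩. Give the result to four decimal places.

⟨σ_x⟩ = 2 Re(a* b)/(|a|²+|b|²) with a = -3, b = -4.
a* b = 12, so ⟨σ_x⟩ = 24/25.

0.9600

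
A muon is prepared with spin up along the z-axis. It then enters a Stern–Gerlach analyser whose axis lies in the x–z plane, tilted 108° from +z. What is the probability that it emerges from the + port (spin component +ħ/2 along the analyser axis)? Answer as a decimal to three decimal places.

0.345

For spin-½, the probability of finding spin-up along an axis at angle θ to the initial spin direction is cos²(θ/2); spin-down is sin²(θ/2).
θ = 108°, so P = cos²(54°) ≈ 0.345.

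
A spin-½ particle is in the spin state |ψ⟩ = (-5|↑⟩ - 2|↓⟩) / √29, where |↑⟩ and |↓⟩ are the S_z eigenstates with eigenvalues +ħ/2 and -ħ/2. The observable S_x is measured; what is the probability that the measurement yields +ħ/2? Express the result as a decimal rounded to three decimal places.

|+x⟩ = (|↑⟩ + |↓⟩)/√2, so ⟨+x|ψ⟩ = (-7) / (√2·√29).
P = |-7|² / 58 = 49/58.

0.845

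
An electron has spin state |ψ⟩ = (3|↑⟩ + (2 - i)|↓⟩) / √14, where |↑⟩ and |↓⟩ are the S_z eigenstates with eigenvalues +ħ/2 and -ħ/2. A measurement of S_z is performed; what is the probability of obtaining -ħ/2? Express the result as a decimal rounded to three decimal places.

0.357

The -ħ/2 outcome corresponds to |↓⟩. Its amplitude in |ψ⟩ is (2 - i)/√14.
P = |2 - i|² / 14 = 5/14.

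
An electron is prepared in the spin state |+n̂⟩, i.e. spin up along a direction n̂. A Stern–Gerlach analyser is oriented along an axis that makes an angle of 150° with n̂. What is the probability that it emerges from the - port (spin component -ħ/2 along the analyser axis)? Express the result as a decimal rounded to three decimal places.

0.933

For spin-½, the probability of finding spin-up along an axis at angle θ to the initial spin direction is cos²(θ/2); spin-down is sin²(θ/2).
θ = 150°, so P = sin²(75°) ≈ 0.933.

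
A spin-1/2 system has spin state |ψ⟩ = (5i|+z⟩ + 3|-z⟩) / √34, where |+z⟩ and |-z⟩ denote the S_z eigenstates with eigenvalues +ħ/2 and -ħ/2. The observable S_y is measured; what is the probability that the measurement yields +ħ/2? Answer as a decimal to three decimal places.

0.059

|+y⟩ = (|+z⟩ + i|-z⟩)/√2, so ⟨+y|ψ⟩ = (2i) / (√2·√34).
P = |2i|² / 68 = 4/68.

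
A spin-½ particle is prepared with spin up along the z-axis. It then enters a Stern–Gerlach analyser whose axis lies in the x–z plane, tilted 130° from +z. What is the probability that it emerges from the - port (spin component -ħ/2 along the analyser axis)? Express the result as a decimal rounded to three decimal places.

0.821

For spin-½, the probability of finding spin-up along an axis at angle θ to the initial spin direction is cos²(θ/2); spin-down is sin²(θ/2).
θ = 130°, so P = sin²(65°) ≈ 0.821.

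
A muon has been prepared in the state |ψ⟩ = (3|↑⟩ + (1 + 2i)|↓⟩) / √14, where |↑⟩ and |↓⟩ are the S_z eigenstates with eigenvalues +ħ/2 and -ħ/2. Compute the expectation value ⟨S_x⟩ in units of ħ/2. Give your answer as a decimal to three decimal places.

0.429

⟨σ_x⟩ = 2 Re(a* b)/(|a|²+|b|²) with a = 3, b = (1 + 2i).
a* b = (3 + 6i), so ⟨σ_x⟩ = 6/14.
⟨S_x⟩ = (ħ/2)·⟨σ_x⟩.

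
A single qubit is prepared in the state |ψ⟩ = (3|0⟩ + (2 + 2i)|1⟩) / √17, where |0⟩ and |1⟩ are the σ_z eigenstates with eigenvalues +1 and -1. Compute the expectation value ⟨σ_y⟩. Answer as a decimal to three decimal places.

⟨σ_y⟩ = 2 Im(a* b)/(|a|²+|b|²) with a = 3, b = (2 + 2i).
a* b = (6 + 6i), so ⟨σ_y⟩ = 12/17.

0.706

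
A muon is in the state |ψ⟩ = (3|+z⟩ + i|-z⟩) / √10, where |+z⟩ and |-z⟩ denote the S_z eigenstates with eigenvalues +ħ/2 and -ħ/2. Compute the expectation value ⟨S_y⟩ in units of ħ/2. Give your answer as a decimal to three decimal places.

0.600

⟨σ_y⟩ = 2 Im(a* b)/(|a|²+|b|²) with a = 3, b = i.
a* b = 3i, so ⟨σ_y⟩ = 6/10.
⟨S_y⟩ = (ħ/2)·⟨σ_y⟩.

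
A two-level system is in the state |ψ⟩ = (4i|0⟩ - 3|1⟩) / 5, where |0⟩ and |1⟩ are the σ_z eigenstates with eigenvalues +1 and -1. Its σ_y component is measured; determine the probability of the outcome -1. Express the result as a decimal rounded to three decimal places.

|-y⟩ = (|0⟩ - i|1⟩)/√2, so ⟨-y|ψ⟩ = (i) / (√2·5).
P = |i|² / 50 = 1/50.

0.020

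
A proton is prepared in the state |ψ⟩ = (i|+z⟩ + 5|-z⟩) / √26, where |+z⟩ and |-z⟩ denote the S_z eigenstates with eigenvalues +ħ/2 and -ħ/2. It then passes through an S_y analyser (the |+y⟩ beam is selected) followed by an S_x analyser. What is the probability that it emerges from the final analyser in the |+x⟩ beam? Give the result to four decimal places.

0.1538

First analyser (S_y): P(|+y⟩) = |⟨+y|ψ⟩|² = 16/52.
After stage 1 the state is |+y⟩; P(|+x⟩) = |⟨+x|+y⟩|² = 1/2.
Joint probability = 16/52 × 1/2 = 0.1538.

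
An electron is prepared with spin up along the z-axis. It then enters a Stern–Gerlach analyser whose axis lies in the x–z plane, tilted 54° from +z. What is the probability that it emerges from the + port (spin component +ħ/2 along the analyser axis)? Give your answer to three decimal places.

0.794

For spin-½, the probability of finding spin-up along an axis at angle θ to the initial spin direction is cos²(θ/2); spin-down is sin²(θ/2).
θ = 54°, so P = cos²(27°) ≈ 0.794.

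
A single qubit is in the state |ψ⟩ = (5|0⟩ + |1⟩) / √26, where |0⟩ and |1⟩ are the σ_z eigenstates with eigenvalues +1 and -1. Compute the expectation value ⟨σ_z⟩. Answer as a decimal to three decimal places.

0.923

⟨σ_z⟩ = |a|² - |b|² divided by |a|²+|b|², with a, b the |0⟩, |1⟩ amplitudes.
= (25 - 1)/26 = 24/26.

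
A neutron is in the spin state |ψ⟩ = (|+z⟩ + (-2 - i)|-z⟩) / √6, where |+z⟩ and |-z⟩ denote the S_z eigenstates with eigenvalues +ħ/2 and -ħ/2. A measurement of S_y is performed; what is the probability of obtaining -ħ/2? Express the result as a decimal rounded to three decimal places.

0.667

|-y⟩ = (|+z⟩ - i|-z⟩)/√2, so ⟨-y|ψ⟩ = (2 - 2i) / (√2·√6).
P = |2 - 2i|² / 12 = 8/12.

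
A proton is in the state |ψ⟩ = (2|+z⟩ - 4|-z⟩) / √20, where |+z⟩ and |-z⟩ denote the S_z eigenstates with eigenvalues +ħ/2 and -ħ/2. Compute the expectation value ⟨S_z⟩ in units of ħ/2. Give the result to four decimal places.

-0.6000

⟨σ_z⟩ = |a|² - |b|² divided by |a|²+|b|², with a, b the |+z⟩, |-z⟩ amplitudes.
= (4 - 16)/20 = -12/20.
⟨S_z⟩ = (ħ/2)·⟨σ_z⟩.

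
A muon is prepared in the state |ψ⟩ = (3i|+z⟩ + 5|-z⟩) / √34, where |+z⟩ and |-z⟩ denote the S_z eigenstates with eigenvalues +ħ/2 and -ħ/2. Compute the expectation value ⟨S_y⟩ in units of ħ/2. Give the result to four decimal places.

⟨σ_y⟩ = 2 Im(a* b)/(|a|²+|b|²) with a = 3i, b = 5.
a* b = -15i, so ⟨σ_y⟩ = -30/34.
⟨S_y⟩ = (ħ/2)·⟨σ_y⟩.

-0.8824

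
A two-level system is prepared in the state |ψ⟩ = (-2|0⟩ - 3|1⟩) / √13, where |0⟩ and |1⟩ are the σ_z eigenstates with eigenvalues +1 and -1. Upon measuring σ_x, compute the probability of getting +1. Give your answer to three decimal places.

0.962

|+x⟩ = (|0⟩ + |1⟩)/√2, so ⟨+x|ψ⟩ = (-5) / (√2·√13).
P = |-5|² / 26 = 25/26.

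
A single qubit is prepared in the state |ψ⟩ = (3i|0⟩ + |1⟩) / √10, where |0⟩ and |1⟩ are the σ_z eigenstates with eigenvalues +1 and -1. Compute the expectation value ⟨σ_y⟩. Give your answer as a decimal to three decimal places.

-0.600

⟨σ_y⟩ = 2 Im(a* b)/(|a|²+|b|²) with a = 3i, b = 1.
a* b = -3i, so ⟨σ_y⟩ = -6/10.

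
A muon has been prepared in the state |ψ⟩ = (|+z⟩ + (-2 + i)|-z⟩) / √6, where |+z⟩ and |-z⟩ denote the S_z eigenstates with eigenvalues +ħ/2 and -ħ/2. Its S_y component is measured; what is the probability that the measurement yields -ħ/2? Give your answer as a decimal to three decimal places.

0.333

|-y⟩ = (|+z⟩ - i|-z⟩)/√2, so ⟨-y|ψ⟩ = (-2i) / (√2·√6).
P = |-2i|² / 12 = 4/12.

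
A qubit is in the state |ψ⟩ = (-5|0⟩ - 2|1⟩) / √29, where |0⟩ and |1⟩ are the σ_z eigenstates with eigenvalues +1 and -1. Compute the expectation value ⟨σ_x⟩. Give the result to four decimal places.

0.6897

⟨σ_x⟩ = 2 Re(a* b)/(|a|²+|b|²) with a = -5, b = -2.
a* b = 10, so ⟨σ_x⟩ = 20/29.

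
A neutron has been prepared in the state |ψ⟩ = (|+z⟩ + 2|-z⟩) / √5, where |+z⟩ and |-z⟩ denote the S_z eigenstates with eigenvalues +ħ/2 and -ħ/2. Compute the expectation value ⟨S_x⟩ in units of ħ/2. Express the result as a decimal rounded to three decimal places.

0.800

⟨σ_x⟩ = 2 Re(a* b)/(|a|²+|b|²) with a = 1, b = 2.
a* b = 2, so ⟨σ_x⟩ = 4/5.
⟨S_x⟩ = (ħ/2)·⟨σ_x⟩.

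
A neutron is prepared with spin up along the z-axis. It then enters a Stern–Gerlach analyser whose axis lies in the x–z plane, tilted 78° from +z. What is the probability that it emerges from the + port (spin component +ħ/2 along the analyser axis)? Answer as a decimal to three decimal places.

0.604

For spin-½, the probability of finding spin-up along an axis at angle θ to the initial spin direction is cos²(θ/2); spin-down is sin²(θ/2).
θ = 78°, so P = cos²(39°) ≈ 0.604.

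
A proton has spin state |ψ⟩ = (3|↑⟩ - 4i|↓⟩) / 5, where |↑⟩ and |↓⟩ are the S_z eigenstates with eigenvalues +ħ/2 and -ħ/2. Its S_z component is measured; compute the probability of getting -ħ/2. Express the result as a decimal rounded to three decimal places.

The -ħ/2 outcome corresponds to |↓⟩. Its amplitude in |ψ⟩ is -4i/5.
P = |-4i|² / 25 = 16/25.

0.640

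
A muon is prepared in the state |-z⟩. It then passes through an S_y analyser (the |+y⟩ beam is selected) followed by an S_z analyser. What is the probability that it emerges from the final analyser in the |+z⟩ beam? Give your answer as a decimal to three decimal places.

0.250

First analyser (S_y): from |-z⟩, P(|+y⟩) = 1/2.
After stage 1 the state is |+y⟩; P(|+z⟩) = |⟨+z|+y⟩|² = 1/2.
Joint probability = 1/2 × 1/2 = 0.250.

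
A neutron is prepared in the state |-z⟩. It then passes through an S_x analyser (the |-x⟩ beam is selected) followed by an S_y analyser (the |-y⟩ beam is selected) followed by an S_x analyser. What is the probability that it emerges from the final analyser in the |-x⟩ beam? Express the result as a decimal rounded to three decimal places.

0.125

First analyser (S_x): from |-z⟩, P(|-x⟩) = 1/2.
After stage 1 the state is |-x⟩; P(|-y⟩) = |⟨-y|-x⟩|² = 1/2.
After stage 2 the state is |-y⟩; P(|-x⟩) = |⟨-x|-y⟩|² = 1/2.
Joint probability = 1/2 × 1/2 × 1/2 = 0.125.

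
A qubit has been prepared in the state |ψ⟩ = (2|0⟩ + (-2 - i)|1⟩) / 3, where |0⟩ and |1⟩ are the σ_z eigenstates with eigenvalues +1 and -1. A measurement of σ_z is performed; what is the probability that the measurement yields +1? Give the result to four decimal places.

The +1 outcome corresponds to |0⟩. Its amplitude in |ψ⟩ is 2/3.
P = |2|² / 9 = 4/9.

0.4444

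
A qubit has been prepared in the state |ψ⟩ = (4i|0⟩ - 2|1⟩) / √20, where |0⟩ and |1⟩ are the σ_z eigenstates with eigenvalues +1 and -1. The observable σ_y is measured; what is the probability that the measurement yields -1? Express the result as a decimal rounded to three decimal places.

|-y⟩ = (|0⟩ - i|1⟩)/√2, so ⟨-y|ψ⟩ = (2i) / (√2·√20).
P = |2i|² / 40 = 4/40.

0.100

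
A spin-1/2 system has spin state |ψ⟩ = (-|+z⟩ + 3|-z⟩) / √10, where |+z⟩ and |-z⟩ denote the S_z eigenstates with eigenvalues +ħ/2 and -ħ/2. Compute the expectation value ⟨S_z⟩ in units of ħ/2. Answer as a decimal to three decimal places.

-0.800

⟨σ_z⟩ = |a|² - |b|² divided by |a|²+|b|², with a, b the |+z⟩, |-z⟩ amplitudes.
= (1 - 9)/10 = -8/10.
⟨S_z⟩ = (ħ/2)·⟨σ_z⟩.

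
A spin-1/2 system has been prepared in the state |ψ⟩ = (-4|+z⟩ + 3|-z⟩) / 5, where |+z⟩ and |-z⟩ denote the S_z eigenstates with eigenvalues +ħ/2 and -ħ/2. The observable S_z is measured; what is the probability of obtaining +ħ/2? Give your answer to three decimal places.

The +ħ/2 outcome corresponds to |+z⟩. Its amplitude in |ψ⟩ is -4/5.
P = |-4|² / 25 = 16/25.

0.640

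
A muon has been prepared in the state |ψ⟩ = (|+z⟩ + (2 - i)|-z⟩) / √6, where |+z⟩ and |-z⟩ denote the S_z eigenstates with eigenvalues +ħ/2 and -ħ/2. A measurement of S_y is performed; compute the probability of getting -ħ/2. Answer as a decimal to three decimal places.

0.667

|-y⟩ = (|+z⟩ - i|-z⟩)/√2, so ⟨-y|ψ⟩ = (2 + 2i) / (√2·√6).
P = |2 + 2i|² / 12 = 8/12.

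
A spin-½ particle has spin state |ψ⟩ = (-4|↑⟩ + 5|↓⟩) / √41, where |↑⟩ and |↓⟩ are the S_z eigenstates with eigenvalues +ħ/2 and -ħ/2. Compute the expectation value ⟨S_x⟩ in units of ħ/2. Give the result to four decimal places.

-0.9756

⟨σ_x⟩ = 2 Re(a* b)/(|a|²+|b|²) with a = -4, b = 5.
a* b = -20, so ⟨σ_x⟩ = -40/41.
⟨S_x⟩ = (ħ/2)·⟨σ_x⟩.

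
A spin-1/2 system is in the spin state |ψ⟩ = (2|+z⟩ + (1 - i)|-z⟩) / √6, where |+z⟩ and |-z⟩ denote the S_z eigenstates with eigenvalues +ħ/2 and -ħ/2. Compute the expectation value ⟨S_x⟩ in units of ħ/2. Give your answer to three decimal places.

0.667

⟨σ_x⟩ = 2 Re(a* b)/(|a|²+|b|²) with a = 2, b = (1 - i).
a* b = (2 - 2i), so ⟨σ_x⟩ = 4/6.
⟨S_x⟩ = (ħ/2)·⟨σ_x⟩.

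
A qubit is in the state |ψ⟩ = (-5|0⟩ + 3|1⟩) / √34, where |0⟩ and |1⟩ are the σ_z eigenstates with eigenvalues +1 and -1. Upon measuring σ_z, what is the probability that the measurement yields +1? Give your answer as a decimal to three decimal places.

0.735

The +1 outcome corresponds to |0⟩. Its amplitude in |ψ⟩ is -5/√34.
P = |-5|² / 34 = 25/34.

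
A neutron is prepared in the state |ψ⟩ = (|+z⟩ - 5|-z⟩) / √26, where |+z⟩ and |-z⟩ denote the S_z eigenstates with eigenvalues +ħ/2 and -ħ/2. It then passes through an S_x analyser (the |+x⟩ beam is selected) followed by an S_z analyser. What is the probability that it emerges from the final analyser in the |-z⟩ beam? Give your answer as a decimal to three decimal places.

First analyser (S_x): P(|+x⟩) = |⟨+x|ψ⟩|² = 16/52.
After stage 1 the state is |+x⟩; P(|-z⟩) = |⟨-z|+x⟩|² = 1/2.
Joint probability = 16/52 × 1/2 = 0.154.

0.154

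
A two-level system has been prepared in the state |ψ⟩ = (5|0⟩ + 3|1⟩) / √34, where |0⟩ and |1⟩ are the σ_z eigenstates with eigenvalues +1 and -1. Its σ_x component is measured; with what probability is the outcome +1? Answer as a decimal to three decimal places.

|+x⟩ = (|0⟩ + |1⟩)/√2, so ⟨+x|ψ⟩ = (8) / (√2·√34).
P = |8|² / 68 = 64/68.

0.941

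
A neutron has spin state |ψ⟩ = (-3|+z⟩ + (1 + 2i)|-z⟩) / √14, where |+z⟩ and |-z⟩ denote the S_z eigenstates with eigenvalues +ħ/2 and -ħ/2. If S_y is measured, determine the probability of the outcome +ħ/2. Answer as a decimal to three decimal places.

|+y⟩ = (|+z⟩ + i|-z⟩)/√2, so ⟨+y|ψ⟩ = (-1 - i) / (√2·√14).
P = |-1 - i|² / 28 = 2/28.

0.071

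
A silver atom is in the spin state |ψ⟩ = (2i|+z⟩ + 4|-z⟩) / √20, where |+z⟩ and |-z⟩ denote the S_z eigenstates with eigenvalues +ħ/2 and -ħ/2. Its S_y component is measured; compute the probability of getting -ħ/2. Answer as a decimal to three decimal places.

|-y⟩ = (|+z⟩ - i|-z⟩)/√2, so ⟨-y|ψ⟩ = (6i) / (√2·√20).
P = |6i|² / 40 = 36/40.

0.900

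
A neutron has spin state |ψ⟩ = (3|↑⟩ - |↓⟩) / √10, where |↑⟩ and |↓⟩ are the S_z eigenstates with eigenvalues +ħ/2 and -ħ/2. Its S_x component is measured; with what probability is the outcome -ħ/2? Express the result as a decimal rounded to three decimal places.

0.800

|-x⟩ = (|↑⟩ - |↓⟩)/√2, so ⟨-x|ψ⟩ = (4) / (√2·√10).
P = |4|² / 20 = 16/20.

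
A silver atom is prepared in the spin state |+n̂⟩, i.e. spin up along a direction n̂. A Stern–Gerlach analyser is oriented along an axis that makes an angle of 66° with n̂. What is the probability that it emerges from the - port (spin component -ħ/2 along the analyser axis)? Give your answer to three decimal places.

0.297

For spin-½, the probability of finding spin-up along an axis at angle θ to the initial spin direction is cos²(θ/2); spin-down is sin²(θ/2).
θ = 66°, so P = sin²(33°) ≈ 0.297.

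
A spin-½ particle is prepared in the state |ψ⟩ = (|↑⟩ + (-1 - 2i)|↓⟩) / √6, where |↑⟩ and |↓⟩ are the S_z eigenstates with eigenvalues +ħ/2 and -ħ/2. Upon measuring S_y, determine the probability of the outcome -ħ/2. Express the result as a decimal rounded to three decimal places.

|-y⟩ = (|↑⟩ - i|↓⟩)/√2, so ⟨-y|ψ⟩ = (3 - i) / (√2·√6).
P = |3 - i|² / 12 = 10/12.

0.833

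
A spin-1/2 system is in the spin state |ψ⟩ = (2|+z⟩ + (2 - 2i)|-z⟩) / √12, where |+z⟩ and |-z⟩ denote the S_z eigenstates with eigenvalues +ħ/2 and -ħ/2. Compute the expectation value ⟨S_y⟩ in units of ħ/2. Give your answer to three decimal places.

-0.667

⟨σ_y⟩ = 2 Im(a* b)/(|a|²+|b|²) with a = 2, b = (2 - 2i).
a* b = (4 - 4i), so ⟨σ_y⟩ = -8/12.
⟨S_y⟩ = (ħ/2)·⟨σ_y⟩.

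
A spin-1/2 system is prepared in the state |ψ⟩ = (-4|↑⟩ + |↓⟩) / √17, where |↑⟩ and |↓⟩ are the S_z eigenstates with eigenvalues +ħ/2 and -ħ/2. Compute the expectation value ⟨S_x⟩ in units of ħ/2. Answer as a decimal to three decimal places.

-0.471

⟨σ_x⟩ = 2 Re(a* b)/(|a|²+|b|²) with a = -4, b = 1.
a* b = -4, so ⟨σ_x⟩ = -8/17.
⟨S_x⟩ = (ħ/2)·⟨σ_x⟩.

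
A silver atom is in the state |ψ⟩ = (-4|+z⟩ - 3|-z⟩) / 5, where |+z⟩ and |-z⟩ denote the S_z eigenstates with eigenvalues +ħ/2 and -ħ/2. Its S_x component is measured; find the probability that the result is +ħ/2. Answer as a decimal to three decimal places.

0.980

|+x⟩ = (|+z⟩ + |-z⟩)/√2, so ⟨+x|ψ⟩ = (-7) / (√2·5).
P = |-7|² / 50 = 49/50.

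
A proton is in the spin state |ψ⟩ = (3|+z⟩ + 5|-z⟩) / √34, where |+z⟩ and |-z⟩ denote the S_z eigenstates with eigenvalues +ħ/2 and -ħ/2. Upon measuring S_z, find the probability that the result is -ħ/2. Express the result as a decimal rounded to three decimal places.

0.735

The -ħ/2 outcome corresponds to |-z⟩. Its amplitude in |ψ⟩ is 5/√34.
P = |5|² / 34 = 25/34.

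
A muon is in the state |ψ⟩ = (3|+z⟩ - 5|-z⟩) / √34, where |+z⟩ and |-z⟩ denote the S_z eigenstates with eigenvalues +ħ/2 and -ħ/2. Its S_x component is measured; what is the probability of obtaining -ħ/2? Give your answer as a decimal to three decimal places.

0.941

|-x⟩ = (|+z⟩ - |-z⟩)/√2, so ⟨-x|ψ⟩ = (8) / (√2·√34).
P = |8|² / 68 = 64/68.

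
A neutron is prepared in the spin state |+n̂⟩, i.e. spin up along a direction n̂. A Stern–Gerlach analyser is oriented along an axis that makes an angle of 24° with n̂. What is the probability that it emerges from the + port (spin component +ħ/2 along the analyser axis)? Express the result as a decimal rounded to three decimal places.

0.957

For spin-½, the probability of finding spin-up along an axis at angle θ to the initial spin direction is cos²(θ/2); spin-down is sin²(θ/2).
θ = 24°, so P = cos²(12°) ≈ 0.957.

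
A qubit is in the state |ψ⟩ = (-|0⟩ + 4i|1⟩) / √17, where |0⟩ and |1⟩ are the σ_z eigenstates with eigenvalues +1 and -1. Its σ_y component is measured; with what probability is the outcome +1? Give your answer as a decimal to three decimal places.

|+y⟩ = (|0⟩ + i|1⟩)/√2, so ⟨+y|ψ⟩ = (3) / (√2·√17).
P = |3|² / 34 = 9/34.

0.265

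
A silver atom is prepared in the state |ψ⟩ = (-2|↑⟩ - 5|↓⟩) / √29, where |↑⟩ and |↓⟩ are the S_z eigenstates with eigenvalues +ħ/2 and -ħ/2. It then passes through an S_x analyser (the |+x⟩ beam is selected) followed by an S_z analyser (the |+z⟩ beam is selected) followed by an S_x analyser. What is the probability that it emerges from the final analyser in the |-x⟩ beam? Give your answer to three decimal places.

0.211

First analyser (S_x): P(|+x⟩) = |⟨+x|ψ⟩|² = 49/58.
After stage 1 the state is |+x⟩; P(|+z⟩) = |⟨+z|+x⟩|² = 1/2.
After stage 2 the state is |+z⟩; P(|-x⟩) = |⟨-x|+z⟩|² = 1/2.
Joint probability = 49/58 × 1/2 × 1/2 = 0.211.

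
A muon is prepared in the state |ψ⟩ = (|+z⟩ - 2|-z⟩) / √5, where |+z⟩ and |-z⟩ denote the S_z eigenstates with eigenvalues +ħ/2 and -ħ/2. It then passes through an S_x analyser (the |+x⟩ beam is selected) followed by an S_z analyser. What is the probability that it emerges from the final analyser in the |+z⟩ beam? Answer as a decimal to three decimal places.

0.050

First analyser (S_x): P(|+x⟩) = |⟨+x|ψ⟩|² = 1/10.
After stage 1 the state is |+x⟩; P(|+z⟩) = |⟨+z|+x⟩|² = 1/2.
Joint probability = 1/10 × 1/2 = 0.050.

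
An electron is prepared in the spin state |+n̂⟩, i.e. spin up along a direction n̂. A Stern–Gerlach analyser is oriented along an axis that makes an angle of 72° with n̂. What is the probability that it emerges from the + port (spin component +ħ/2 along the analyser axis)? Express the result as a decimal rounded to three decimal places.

0.655

For spin-½, the probability of finding spin-up along an axis at angle θ to the initial spin direction is cos²(θ/2); spin-down is sin²(θ/2).
θ = 72°, so P = cos²(36°) ≈ 0.655.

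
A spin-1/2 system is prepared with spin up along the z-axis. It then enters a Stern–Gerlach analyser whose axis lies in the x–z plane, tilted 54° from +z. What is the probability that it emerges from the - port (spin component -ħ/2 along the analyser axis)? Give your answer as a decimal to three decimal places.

0.206

For spin-½, the probability of finding spin-up along an axis at angle θ to the initial spin direction is cos²(θ/2); spin-down is sin²(θ/2).
θ = 54°, so P = sin²(27°) ≈ 0.206.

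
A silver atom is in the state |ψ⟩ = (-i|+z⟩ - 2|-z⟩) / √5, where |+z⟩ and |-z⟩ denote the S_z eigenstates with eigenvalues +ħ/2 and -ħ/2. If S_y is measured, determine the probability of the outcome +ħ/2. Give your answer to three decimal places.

|+y⟩ = (|+z⟩ + i|-z⟩)/√2, so ⟨+y|ψ⟩ = (i) / (√2·√5).
P = |i|² / 10 = 1/10.

0.100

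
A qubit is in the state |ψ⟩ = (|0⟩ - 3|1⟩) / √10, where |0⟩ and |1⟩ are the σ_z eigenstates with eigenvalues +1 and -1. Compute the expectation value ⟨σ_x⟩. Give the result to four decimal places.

⟨σ_x⟩ = 2 Re(a* b)/(|a|²+|b|²) with a = 1, b = -3.
a* b = -3, so ⟨σ_x⟩ = -6/10.

-0.6000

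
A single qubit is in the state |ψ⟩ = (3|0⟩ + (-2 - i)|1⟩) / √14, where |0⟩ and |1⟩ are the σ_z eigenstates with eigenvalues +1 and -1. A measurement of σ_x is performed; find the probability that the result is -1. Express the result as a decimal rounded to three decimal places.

|-x⟩ = (|0⟩ - |1⟩)/√2, so ⟨-x|ψ⟩ = (5 + i) / (√2·√14).
P = |5 + i|² / 28 = 26/28.

0.929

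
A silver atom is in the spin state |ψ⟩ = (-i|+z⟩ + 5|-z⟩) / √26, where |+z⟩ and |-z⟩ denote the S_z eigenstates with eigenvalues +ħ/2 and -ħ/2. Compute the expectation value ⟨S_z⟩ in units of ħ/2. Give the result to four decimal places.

-0.9231

⟨σ_z⟩ = |a|² - |b|² divided by |a|²+|b|², with a, b the |+z⟩, |-z⟩ amplitudes.
= (1 - 25)/26 = -24/26.
⟨S_z⟩ = (ħ/2)·⟨σ_z⟩.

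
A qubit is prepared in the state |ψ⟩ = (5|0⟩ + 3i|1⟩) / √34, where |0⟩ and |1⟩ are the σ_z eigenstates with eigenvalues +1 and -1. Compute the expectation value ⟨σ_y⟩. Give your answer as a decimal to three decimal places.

⟨σ_y⟩ = 2 Im(a* b)/(|a|²+|b|²) with a = 5, b = 3i.
a* b = 15i, so ⟨σ_y⟩ = 30/34.

0.882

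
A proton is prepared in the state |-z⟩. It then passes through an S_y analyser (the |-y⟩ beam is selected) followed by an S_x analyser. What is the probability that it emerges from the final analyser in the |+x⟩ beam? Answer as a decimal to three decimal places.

0.250

First analyser (S_y): from |-z⟩, P(|-y⟩) = 1/2.
After stage 1 the state is |-y⟩; P(|+x⟩) = |⟨+x|-y⟩|² = 1/2.
Joint probability = 1/2 × 1/2 = 0.250.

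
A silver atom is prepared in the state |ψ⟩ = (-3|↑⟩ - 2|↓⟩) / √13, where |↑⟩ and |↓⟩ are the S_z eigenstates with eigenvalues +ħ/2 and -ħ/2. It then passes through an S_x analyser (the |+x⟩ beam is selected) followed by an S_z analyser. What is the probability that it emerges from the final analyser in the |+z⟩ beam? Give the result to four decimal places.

0.4808

First analyser (S_x): P(|+x⟩) = |⟨+x|ψ⟩|² = 25/26.
After stage 1 the state is |+x⟩; P(|+z⟩) = |⟨+z|+x⟩|² = 1/2.
Joint probability = 25/26 × 1/2 = 0.4808.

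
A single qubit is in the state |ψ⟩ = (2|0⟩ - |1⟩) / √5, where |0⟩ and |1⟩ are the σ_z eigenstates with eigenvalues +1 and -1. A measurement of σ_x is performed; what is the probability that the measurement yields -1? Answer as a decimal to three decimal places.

0.900

|-x⟩ = (|0⟩ - |1⟩)/√2, so ⟨-x|ψ⟩ = (3) / (√2·√5).
P = |3|² / 10 = 9/10.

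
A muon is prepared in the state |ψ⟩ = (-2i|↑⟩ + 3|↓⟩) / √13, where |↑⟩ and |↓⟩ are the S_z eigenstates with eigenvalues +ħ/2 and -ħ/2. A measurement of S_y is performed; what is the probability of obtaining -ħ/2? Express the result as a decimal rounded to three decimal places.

0.038

|-y⟩ = (|↑⟩ - i|↓⟩)/√2, so ⟨-y|ψ⟩ = (i) / (√2·√13).
P = |i|² / 26 = 1/26.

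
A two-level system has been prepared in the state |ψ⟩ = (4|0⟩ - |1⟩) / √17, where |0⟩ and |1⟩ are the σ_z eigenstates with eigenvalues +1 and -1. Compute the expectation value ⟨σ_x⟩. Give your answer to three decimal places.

⟨σ_x⟩ = 2 Re(a* b)/(|a|²+|b|²) with a = 4, b = -1.
a* b = -4, so ⟨σ_x⟩ = -8/17.

-0.471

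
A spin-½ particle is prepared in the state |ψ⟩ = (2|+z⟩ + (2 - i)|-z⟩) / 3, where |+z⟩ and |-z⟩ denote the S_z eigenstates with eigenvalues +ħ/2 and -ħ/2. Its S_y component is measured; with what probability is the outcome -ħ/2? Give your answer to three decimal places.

|-y⟩ = (|+z⟩ - i|-z⟩)/√2, so ⟨-y|ψ⟩ = (3 + 2i) / (√2·3).
P = |3 + 2i|² / 18 = 13/18.

0.722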